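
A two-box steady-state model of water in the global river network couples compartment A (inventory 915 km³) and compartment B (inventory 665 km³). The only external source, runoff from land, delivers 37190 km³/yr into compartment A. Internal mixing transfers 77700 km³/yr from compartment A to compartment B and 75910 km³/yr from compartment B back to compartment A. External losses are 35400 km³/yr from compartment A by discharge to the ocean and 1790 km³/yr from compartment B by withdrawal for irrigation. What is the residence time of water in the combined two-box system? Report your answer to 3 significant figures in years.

0.0425 yr

Residence time in the combined system uses the total inventory and the total *external* removal — internal exchanges between the two boxes cancel.
M_total = 915 + 665 = 1580.0 km³.
ΣF_external_out = 35400 + 1790 = 37190 km³/yr.
τ = M_total / ΣF_ext = 1580.0 / 37190 = 0.04248 yr.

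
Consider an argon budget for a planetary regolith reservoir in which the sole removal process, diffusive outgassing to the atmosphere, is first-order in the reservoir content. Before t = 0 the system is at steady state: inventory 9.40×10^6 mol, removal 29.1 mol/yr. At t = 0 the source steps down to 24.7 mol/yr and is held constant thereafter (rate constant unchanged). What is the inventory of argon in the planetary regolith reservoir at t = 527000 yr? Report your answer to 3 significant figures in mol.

Residence time τ = M₀/F₀ = 323000 yr. The eventual steady state is M_∞ = M₀·(F₁/F₀) = 9.40×10^6 × 24.7/29.1 = 7.9787×10^6 mol.
The anomaly ΔM(t) = M(t) − M_∞ decays as ΔM₀·e^(−t/τ) with ΔM₀ = 9.40×10^6 − 7.9787×10^6 = 1.421×10^6 mol.
At t = 527000 yr, e^(−t/τ) = e^(−1.631) = 0.1956, so ΔM = 278100 mol and M = 7.9787×10^6 + 278100 = 8.2568×10^6 mol.

8.26×10^6 mol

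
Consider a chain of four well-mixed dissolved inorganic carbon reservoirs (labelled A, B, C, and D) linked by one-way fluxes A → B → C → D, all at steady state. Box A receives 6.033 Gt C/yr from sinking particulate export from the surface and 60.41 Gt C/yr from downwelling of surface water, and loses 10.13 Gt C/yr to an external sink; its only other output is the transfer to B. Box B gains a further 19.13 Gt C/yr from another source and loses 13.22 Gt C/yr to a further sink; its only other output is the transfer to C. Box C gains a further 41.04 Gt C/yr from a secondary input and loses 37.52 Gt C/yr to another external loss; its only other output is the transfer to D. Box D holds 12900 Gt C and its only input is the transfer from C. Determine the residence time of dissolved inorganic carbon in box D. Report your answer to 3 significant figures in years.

196 yr

Box A: F(A→B) = (6.033 + 60.41) − 10.13 = 56.313 Gt C/yr.
Box B: F(B→C) = (56.313 + 19.13) − 13.22 = 62.223 Gt C/yr.
Box C: F(C→D) = (62.223 + 41.04) − 37.52 = 65.743 Gt C/yr.
Box D throughput = its input = 65.743 Gt C/yr; τ = 12900 / 65.743 = 196.2 yr.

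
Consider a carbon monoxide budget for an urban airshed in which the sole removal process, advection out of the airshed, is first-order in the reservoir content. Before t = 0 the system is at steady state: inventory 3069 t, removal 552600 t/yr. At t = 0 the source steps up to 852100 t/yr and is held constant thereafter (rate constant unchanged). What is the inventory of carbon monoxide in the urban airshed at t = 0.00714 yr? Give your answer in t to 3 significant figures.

4270 t

The sink rate constant is k = F₀/M₀ = 552600/3069 = 180.1 yr⁻¹.
Solving dM/dt = F₁ − kM with M(0) = M₀ gives M(t) = F₁/k + (M₀ − F₁/k)·e^(−kt).
F₁/k = 852100/180.1 = 4732.3 t; kt = 180.1 × 0.00714 = 1.286, e^(−kt) = 0.2765.
M(0.00714) = 4732.3 + (3069 − 4732.3) × 0.2765 = 4732.3 − 459.9 = 4272.5 t.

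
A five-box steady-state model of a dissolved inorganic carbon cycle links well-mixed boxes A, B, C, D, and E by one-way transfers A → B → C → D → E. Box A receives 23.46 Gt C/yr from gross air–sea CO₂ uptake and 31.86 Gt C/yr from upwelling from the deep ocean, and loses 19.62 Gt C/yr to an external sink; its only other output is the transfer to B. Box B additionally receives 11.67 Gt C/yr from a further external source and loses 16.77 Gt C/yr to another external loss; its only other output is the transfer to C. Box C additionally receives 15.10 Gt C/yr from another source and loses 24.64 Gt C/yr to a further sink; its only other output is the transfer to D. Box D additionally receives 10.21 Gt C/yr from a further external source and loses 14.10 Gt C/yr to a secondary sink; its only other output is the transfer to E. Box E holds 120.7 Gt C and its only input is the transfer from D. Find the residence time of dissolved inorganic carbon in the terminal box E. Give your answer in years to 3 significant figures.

7.03 yr

Box A: F(A→B) = (23.46 + 31.86) − 19.62 = 35.700 Gt C/yr.
Box B: F(B→C) = (35.700 + 11.67) − 16.77 = 30.600 Gt C/yr.
Box C: F(C→D) = (30.600 + 15.10) − 24.64 = 21.060 Gt C/yr.
Box D: F(D→E) = (21.060 + 10.21) − 14.10 = 17.170 Gt C/yr.
Box E throughput = its input = 17.170 Gt C/yr; τ = 120.7 / 17.170 = 7.030 yr.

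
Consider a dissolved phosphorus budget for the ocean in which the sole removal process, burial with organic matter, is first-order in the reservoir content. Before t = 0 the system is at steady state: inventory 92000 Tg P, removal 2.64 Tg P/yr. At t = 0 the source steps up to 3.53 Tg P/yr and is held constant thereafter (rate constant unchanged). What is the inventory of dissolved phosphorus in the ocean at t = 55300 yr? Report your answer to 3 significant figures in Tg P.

The sink rate constant is k = F₀/M₀ = 2.64/92000 = 2.870×10^-5 yr⁻¹.
Solving dM/dt = F₁ − kM with M(0) = M₀ gives M(t) = F₁/k + (M₀ − F₁/k)·e^(−kt).
F₁/k = 3.53/2.870×10^-5 = 123020 Tg P; kt = 2.870×10^-5 × 55300 = 1.587, e^(−kt) = 0.2046.
M(55300) = 123020 + (92000 − 123020) × 0.2046 = 123020 − 6345 = 116670 Tg P.

117000 Tg P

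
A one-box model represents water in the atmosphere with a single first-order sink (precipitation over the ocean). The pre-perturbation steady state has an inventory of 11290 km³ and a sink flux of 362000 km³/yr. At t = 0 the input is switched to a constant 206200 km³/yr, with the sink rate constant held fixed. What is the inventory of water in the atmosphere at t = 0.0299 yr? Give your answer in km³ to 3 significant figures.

8290 km³

Residence time τ = M₀/F₀ = 0.03119 yr. The eventual steady state is M_∞ = M₀·(F₁/F₀) = 11290 × 206200/362000 = 6430.9 km³.
The anomaly ΔM(t) = M(t) − M_∞ decays as ΔM₀·e^(−t/τ) with ΔM₀ = 11290 − 6430.9 = 4859 km³.
At t = 0.0299 yr, e^(−t/τ) = e^(−0.9587) = 0.3834, so ΔM = 1863 km³ and M = 6430.9 + 1863 = 8293.8 km³.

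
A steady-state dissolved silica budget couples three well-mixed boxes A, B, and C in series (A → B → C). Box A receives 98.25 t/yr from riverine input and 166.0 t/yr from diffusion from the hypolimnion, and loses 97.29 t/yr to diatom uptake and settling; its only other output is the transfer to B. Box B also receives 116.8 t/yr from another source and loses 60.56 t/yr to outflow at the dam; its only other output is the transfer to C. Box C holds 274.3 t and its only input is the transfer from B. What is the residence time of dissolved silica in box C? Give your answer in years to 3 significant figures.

Box A: F(A→B) = (98.25 + 166.0) − 97.29 = 166.96 t/yr.
Box B: F(B→C) = (166.96 + 116.8) − 60.56 = 223.20 t/yr.
Box C throughput = its input = 223.20 t/yr; τ = 274.3 / 223.20 = 1.229 yr.

1.23 yr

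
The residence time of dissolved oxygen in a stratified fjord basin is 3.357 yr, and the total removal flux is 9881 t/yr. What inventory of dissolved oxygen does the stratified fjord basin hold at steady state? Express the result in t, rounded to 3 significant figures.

33200 t

τ = M/F ⇒ M = τ × F = 3.357 × 9881 = 33170 t.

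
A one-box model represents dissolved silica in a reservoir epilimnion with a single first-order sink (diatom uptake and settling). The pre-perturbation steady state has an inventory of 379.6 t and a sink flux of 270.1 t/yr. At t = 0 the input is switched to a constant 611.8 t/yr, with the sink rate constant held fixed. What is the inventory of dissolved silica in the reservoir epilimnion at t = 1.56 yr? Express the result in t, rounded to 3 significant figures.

702 t

τ = M₀/F₀ = 379.6/270.1 = 1.405 yr; rate constant k = 1/τ.
New steady state M_∞ = F₁/k = F₁·τ = 611.8 × 1.405 = 859.83 t.
M(t) = M_∞ + (M₀ − M_∞)·e^(−t/τ); t/τ = 1.56/1.405 = 1.110, so e^(−t/τ) = 0.3296.
M(t) = 859.83 − 480.2 × 0.3296 = 701.56 t.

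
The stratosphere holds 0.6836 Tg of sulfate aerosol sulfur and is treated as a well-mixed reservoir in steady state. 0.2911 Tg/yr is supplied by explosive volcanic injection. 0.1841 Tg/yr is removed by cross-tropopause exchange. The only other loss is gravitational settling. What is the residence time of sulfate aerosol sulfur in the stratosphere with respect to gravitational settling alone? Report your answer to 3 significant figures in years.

At steady state ΣF_in = ΣF_out.
ΣF_in = 0.29110 Tg/yr.
Gravitational settling flux = ΣF_in − (0.1841) = 0.29110 − 0.1841 = 0.1070 Tg/yr.
τ = M / F = 0.6836 / 0.1070 = 6.389 yr.

6.39 yr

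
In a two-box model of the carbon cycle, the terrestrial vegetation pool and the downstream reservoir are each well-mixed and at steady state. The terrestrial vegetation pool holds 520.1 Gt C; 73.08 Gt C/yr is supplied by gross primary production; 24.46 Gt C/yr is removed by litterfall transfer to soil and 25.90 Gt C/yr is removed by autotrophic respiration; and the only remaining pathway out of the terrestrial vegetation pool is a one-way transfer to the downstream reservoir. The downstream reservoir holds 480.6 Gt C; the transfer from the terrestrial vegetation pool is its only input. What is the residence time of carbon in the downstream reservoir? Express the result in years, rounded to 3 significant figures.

Balance the terrestrial vegetation pool: ΣF_in = 73.080 Gt C/yr.
Transfer to the downstream reservoir = ΣF_in − (24.46 + 25.90) = 22.720 Gt C/yr.
At steady state the output of the downstream reservoir equals its input, 22.720 Gt C/yr.
τ = M / F = 480.6 / 22.720 = 21.15 yr.

21.2 yr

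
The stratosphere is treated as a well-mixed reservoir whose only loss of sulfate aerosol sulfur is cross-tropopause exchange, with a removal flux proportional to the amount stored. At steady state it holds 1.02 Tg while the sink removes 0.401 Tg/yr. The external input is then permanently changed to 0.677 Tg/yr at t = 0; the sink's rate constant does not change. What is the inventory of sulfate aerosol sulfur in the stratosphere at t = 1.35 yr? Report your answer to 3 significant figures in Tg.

Residence time τ = M₀/F₀ = 2.544 yr. The eventual steady state is M_∞ = M₀·(F₁/F₀) = 1.02 × 0.677/0.401 = 1.7220 Tg.
The anomaly ΔM(t) = M(t) − M_∞ decays as ΔM₀·e^(−t/τ) with ΔM₀ = 1.02 − 1.7220 = −0.7020 Tg.
At t = 1.35 yr, e^(−t/τ) = e^(−0.5307) = 0.5882, so ΔM = −0.4129 Tg and M = 1.7220 − 0.4129 = 1.3091 Tg.

1.31 Tg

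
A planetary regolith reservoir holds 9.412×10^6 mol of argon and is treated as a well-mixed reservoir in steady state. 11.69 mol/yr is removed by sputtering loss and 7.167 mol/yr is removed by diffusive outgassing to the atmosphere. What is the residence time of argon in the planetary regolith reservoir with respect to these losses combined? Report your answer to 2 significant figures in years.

Total removal = 11.69 + 7.167 = 18.857 mol/yr.
τ = M / ΣF_out = 9.412×10^6 / 18.857 = 499100 yr.

500000 yr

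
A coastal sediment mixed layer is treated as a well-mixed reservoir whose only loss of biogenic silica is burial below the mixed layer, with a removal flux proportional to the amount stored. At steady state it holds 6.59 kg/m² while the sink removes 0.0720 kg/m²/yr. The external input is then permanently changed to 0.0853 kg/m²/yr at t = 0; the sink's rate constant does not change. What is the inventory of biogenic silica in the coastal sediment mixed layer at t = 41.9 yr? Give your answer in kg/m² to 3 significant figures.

Residence time τ = M₀/F₀ = 91.53 yr. The eventual steady state is M_∞ = M₀·(F₁/F₀) = 6.59 × 0.0853/0.0720 = 7.8073 kg/m².
The anomaly ΔM(t) = M(t) − M_∞ decays as ΔM₀·e^(−t/τ) with ΔM₀ = 6.59 − 7.8073 = −1.217 kg/m².
At t = 41.9 yr, e^(−t/τ) = e^(−0.4578) = 0.6327, so ΔM = −0.7702 kg/m² and M = 7.8073 − 0.7702 = 7.0371 kg/m².

7.04 kg/m²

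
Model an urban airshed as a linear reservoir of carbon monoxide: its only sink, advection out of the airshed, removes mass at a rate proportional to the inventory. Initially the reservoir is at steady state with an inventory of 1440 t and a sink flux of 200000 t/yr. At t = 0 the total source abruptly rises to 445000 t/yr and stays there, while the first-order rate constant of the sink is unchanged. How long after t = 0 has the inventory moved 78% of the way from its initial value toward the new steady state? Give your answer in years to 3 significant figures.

τ = M₀/F₀ = 1440/200000 = 0.007200 yr.
The remaining gap fraction is e^(−t/τ); 78% covered ⇒ e^(−t/τ) = 0.220.
t = −τ ln(0.220) = 0.007200 × 1.514 = 0.01090 yr.

0.0109 yr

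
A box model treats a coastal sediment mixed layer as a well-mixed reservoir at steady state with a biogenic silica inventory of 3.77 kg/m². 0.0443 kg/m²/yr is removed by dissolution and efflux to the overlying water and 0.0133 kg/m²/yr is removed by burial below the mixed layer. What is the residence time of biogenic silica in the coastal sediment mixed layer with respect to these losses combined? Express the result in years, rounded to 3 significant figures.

65.5 yr

Total removal = 0.04430 + 0.01330 = 0.057600 kg/m²/yr.
τ = M / ΣF_out = 3.77 / 0.057600 = 65.45 yr.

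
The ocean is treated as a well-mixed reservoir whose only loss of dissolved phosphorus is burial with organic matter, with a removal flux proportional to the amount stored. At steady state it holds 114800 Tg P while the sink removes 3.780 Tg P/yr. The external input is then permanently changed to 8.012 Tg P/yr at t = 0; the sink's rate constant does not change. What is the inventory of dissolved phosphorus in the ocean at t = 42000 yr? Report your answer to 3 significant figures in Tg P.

Residence time τ = M₀/F₀ = 30370 yr. The eventual steady state is M_∞ = M₀·(F₁/F₀) = 114800 × 8.012/3.780 = 243330 Tg P.
The anomaly ΔM(t) = M(t) − M_∞ decays as ΔM₀·e^(−t/τ) with ΔM₀ = 114800 − 243330 = −128500 Tg P.
At t = 42000 yr, e^(−t/τ) = e^(−1.383) = 0.2508, so ΔM = −32240 Tg P and M = 243330 − 32240 = 211090 Tg P.

211000 Tg P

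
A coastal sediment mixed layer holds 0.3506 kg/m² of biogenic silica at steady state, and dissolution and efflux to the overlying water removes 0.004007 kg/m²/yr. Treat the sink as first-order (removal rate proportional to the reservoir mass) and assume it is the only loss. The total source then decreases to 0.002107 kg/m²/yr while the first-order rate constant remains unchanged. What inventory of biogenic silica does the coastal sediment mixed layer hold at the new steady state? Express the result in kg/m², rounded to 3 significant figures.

Rate constant k = F/M = 0.004007 / 0.3506 = 0.01143 yr⁻¹.
At the new steady state, source = k·M_new ⇒ M_new = 0.002107 / 0.01143 = 0.1844 kg/m².
(Equivalently M_new = M × F_new/F_old = 0.3506 × 0.002107/0.004007.)

0.184 kg/m²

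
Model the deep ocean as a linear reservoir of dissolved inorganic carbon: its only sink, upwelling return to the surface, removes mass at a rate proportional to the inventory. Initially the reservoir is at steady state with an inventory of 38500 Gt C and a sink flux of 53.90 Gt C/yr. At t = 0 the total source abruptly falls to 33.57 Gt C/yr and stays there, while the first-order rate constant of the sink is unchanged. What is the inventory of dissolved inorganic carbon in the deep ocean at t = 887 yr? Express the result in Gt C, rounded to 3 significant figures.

28200 Gt C

τ = M₀/F₀ = 38500/53.90 = 714.3 yr; rate constant k = 1/τ.
New steady state M_∞ = F₁/k = F₁·τ = 33.57 × 714.3 = 23979 Gt C.
M(t) = M_∞ + (M₀ − M_∞)·e^(−t/τ); t/τ = 887/714.3 = 1.242, so e^(−t/τ) = 0.2889.
M(t) = 23979 + 14520 × 0.2889 = 28173 Gt C.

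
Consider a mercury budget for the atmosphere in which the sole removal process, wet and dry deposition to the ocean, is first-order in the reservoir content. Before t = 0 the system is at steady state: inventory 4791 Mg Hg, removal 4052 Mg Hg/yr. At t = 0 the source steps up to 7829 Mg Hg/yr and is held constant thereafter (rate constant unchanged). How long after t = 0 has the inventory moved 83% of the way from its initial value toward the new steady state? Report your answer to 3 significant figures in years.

τ = M₀/F₀ = 4791/4052 = 1.182 yr.
The remaining gap fraction is e^(−t/τ); 83% covered ⇒ e^(−t/τ) = 0.170.
t = −τ ln(0.170) = 1.182 × 1.772 = 2.095 yr.

2.10 yr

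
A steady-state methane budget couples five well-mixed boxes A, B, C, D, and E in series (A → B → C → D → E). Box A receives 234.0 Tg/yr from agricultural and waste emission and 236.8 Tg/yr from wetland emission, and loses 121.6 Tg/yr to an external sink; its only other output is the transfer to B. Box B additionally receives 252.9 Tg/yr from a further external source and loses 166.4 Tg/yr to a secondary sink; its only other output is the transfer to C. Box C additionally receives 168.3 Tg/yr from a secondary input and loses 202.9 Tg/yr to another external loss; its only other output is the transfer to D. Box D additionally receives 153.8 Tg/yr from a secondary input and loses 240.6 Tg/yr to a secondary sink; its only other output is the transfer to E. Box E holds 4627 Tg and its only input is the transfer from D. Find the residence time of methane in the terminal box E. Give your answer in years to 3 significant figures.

Box A: F(A→B) = (234.0 + 236.8) − 121.6 = 349.20 Tg/yr.
Box B: F(B→C) = (349.20 + 252.9) − 166.4 = 435.70 Tg/yr.
Box C: F(C→D) = (435.70 + 168.3) − 202.9 = 401.10 Tg/yr.
Box D: F(D→E) = (401.10 + 153.8) − 240.6 = 314.30 Tg/yr.
Box E throughput = its input = 314.30 Tg/yr; τ = 4627 / 314.30 = 14.72 yr.

14.7 yr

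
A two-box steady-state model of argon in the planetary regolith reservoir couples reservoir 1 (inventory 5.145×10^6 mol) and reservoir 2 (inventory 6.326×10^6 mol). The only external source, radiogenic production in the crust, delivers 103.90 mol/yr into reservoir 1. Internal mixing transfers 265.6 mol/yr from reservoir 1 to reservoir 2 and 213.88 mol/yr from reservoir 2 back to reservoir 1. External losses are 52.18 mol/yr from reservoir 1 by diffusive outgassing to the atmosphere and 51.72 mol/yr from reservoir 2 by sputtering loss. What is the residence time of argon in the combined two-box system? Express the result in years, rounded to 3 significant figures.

Residence time in the combined system uses the total inventory and the total *external* removal — internal exchanges between the two boxes cancel.
M_total = 5.145×10^6 + 6.326×10^6 = 1.1471×10^7 mol.
ΣF_external_out = 52.18 + 51.72 = 103.90 mol/yr.
τ = M_total / ΣF_ext = 1.1471×10^7 / 103.90 = 110400 yr.

110000 yr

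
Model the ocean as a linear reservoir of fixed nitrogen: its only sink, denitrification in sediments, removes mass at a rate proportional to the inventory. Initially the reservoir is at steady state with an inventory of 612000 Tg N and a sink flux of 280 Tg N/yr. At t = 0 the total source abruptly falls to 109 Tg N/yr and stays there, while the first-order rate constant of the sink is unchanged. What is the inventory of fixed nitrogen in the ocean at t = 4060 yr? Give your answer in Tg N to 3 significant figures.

Residence time τ = M₀/F₀ = 2186 yr. The eventual steady state is M_∞ = M₀·(F₁/F₀) = 612000 × 109/280 = 238240 Tg N.
The anomaly ΔM(t) = M(t) − M_∞ decays as ΔM₀·e^(−t/τ) with ΔM₀ = 612000 − 238240 = 373800 Tg N.
At t = 4060 yr, e^(−t/τ) = e^(−1.858) = 0.1561, so ΔM = 58330 Tg N and M = 238240 + 58330 = 296570 Tg N.

297000 Tg N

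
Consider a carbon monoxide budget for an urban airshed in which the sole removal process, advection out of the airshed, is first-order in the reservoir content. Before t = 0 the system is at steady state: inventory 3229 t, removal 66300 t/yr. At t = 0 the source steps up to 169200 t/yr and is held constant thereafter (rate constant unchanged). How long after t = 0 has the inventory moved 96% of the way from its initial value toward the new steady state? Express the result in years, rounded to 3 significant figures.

0.157 yr

τ = M₀/F₀ = 3229/66300 = 0.04870 yr.
The remaining gap fraction is e^(−t/τ); 96% covered ⇒ e^(−t/τ) = 0.0400.
t = −τ ln(0.0400) = 0.04870 × 3.219 = 0.1568 yr.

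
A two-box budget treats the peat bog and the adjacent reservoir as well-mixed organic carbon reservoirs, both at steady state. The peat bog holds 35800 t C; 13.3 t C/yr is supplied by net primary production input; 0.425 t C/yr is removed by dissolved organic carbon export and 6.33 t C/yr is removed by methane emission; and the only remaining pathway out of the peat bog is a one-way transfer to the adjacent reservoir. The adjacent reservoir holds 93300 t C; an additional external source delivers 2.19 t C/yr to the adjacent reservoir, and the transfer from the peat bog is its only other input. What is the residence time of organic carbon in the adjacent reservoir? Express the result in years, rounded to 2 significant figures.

Balance the peat bog: ΣF_in = 13.300 t C/yr.
Transfer to the adjacent reservoir = ΣF_in − (0.425 + 6.33) = 6.5450 t C/yr.
Total input to the adjacent reservoir = 6.5450 + 2.19 = 8.7350 t C/yr; at steady state this equals its total output.
τ = M / F = 93300 / 8.7350 = 10680 yr.

11000 yr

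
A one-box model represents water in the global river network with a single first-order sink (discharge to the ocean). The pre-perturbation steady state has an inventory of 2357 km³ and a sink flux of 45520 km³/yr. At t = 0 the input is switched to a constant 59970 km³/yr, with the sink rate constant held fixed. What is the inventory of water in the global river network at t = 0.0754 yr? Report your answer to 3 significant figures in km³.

2930 km³

Residence time τ = M₀/F₀ = 0.05178 yr. The eventual steady state is M_∞ = M₀·(F₁/F₀) = 2357 × 59970/45520 = 3105.2 km³.
The anomaly ΔM(t) = M(t) − M_∞ decays as ΔM₀·e^(−t/τ) with ΔM₀ = 2357 − 3105.2 = −748.2 km³.
At t = 0.0754 yr, e^(−t/τ) = e^(−1.456) = 0.2331, so ΔM = −174.4 km³ and M = 3105.2 − 174.4 = 2930.8 km³.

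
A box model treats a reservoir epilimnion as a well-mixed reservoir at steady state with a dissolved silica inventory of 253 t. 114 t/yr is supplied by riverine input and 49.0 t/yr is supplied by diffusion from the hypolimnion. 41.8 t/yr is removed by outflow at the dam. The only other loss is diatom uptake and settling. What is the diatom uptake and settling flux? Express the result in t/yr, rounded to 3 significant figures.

121 t/yr

At steady state ΣF_in = ΣF_out.
ΣF_in = 114 + 49.0 = 163.00 t/yr.
Diatom uptake and settling flux = ΣF_in − (41.8) = 163.00 − 41.80 = 121.2 t/yr.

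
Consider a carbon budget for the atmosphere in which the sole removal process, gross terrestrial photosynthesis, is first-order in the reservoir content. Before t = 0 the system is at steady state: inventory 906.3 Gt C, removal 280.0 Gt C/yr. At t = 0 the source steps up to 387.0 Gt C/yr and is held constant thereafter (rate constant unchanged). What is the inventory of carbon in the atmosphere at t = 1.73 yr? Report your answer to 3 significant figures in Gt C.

τ = M₀/F₀ = 906.3/280.0 = 3.237 yr; rate constant k = 1/τ.
New steady state M_∞ = F₁/k = F₁·τ = 387.0 × 3.237 = 1252.6 Gt C.
M(t) = M_∞ + (M₀ − M_∞)·e^(−t/τ); t/τ = 1.73/3.237 = 0.5345, so e^(−t/τ) = 0.5860.
M(t) = 1252.6 − 346.3 × 0.5860 = 1049.7 Gt C.

1050 Gt C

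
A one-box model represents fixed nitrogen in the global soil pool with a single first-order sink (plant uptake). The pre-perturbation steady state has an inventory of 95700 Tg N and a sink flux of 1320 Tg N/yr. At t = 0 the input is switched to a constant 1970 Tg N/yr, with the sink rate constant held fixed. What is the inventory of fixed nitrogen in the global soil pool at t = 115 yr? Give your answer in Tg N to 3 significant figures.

τ = M₀/F₀ = 95700/1320 = 72.50 yr; rate constant k = 1/τ.
New steady state M_∞ = F₁/k = F₁·τ = 1970 × 72.50 = 142820 Tg N.
M(t) = M_∞ + (M₀ − M_∞)·e^(−t/τ); t/τ = 115/72.50 = 1.586, so e^(−t/τ) = 0.2047.
M(t) = 142820 − 47120 × 0.2047 = 133180 Tg N.

133000 Tg N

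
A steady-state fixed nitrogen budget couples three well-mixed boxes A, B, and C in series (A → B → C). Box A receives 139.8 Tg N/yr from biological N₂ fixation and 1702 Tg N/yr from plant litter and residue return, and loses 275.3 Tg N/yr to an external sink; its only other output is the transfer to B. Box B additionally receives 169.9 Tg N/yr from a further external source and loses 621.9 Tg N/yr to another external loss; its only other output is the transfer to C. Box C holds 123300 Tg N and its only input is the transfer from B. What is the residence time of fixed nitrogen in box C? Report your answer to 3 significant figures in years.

Box A: F(A→B) = (139.8 + 1702) − 275.3 = 1566.5 Tg N/yr.
Box B: F(B→C) = (1566.5 + 169.9) − 621.9 = 1114.5 Tg N/yr.
Box C throughput = its input = 1114.5 Tg N/yr; τ = 123300 / 1114.5 = 110.6 yr.

111 yr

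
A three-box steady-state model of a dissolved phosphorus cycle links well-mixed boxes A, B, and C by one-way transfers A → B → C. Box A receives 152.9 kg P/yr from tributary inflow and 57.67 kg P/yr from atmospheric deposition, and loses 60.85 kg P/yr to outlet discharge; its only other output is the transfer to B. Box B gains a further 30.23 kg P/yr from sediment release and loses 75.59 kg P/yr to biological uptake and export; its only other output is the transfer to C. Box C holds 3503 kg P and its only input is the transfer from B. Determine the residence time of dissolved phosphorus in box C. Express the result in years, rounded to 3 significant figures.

Box A: F(A→B) = (152.9 + 57.67) − 60.85 = 149.72 kg P/yr.
Box B: F(B→C) = (149.72 + 30.23) − 75.59 = 104.36 kg P/yr.
Box C throughput = its input = 104.36 kg P/yr; τ = 3503 / 104.36 = 33.57 yr.

33.6 yr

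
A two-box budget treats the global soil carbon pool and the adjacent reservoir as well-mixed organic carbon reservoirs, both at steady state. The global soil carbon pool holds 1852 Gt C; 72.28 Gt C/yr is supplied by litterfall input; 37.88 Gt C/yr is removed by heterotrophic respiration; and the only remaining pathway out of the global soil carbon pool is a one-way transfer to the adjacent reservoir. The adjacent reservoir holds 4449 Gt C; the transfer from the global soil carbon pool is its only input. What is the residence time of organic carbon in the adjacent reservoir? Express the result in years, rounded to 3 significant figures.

Balance the global soil carbon pool: ΣF_in = 72.280 Gt C/yr.
Transfer to the adjacent reservoir = ΣF_in − (37.88) = 34.400 Gt C/yr.
At steady state the output of the adjacent reservoir equals its input, 34.400 Gt C/yr.
τ = M / F = 4449 / 34.400 = 129.3 yr.

129 yr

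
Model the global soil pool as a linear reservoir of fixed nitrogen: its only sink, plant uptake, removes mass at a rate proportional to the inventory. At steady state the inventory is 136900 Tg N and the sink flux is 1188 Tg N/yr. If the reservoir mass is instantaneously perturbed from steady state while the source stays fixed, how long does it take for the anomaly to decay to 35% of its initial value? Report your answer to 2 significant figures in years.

120 yr

For a linear reservoir the anomaly decays as exp(−t/τ) with τ = M/F = 136900/1188 = 115.2 yr.
exp(−t/τ) = 0.35 ⇒ t = −τ ln(0.35) = 115.2 × 1.050 = 121.0 yr.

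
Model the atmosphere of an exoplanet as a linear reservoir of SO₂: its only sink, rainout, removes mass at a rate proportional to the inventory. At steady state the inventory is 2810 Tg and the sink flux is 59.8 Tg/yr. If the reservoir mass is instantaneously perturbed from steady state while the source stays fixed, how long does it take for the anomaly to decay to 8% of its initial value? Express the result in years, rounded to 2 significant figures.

For a linear reservoir the anomaly decays as exp(−t/τ) with τ = M/F = 2810/59.8 = 46.99 yr.
exp(−t/τ) = 0.08 ⇒ t = −τ ln(0.08) = 46.99 × 2.526 = 118.7 yr.

120 yr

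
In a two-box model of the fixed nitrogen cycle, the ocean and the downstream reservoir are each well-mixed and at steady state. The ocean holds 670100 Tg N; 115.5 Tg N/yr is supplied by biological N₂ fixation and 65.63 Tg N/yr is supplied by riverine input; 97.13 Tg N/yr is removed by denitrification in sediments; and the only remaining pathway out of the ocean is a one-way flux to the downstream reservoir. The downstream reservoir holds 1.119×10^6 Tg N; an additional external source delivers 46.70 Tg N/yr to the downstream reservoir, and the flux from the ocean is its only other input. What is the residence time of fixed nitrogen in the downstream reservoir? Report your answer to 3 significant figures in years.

8560 yr

Balance the ocean: ΣF_in = 115.5 + 65.63 = 181.13 Tg N/yr.
Flux to the downstream reservoir = ΣF_in − (97.13) = 84.000 Tg N/yr.
Total input to the downstream reservoir = 84.000 + 46.70 = 130.70 Tg N/yr; at steady state this equals its total output.
τ = M / F = 1.119×10^6 / 130.70 = 8562 yr.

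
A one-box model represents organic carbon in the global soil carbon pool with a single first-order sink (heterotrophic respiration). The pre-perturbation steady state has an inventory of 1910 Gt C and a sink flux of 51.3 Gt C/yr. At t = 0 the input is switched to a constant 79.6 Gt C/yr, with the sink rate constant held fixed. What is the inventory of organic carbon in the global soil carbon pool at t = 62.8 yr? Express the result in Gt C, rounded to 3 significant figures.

2770 Gt C

Residence time τ = M₀/F₀ = 37.23 yr. The eventual steady state is M_∞ = M₀·(F₁/F₀) = 1910 × 79.6/51.3 = 2963.7 Gt C.
The anomaly ΔM(t) = M(t) − M_∞ decays as ΔM₀·e^(−t/τ) with ΔM₀ = 1910 − 2963.7 = −1054 Gt C.
At t = 62.8 yr, e^(−t/τ) = e^(−1.687) = 0.1851, so ΔM = −195.1 Gt C and M = 2963.7 − 195.1 = 2768.6 Gt C.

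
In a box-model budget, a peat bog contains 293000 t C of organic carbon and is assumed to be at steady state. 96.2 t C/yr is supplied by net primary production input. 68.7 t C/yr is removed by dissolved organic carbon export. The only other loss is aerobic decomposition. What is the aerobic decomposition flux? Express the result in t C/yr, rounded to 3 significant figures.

27.5 t C/yr

At steady state ΣF_in = ΣF_out.
ΣF_in = 96.200 t C/yr.
Aerobic decomposition flux = ΣF_in − (68.7) = 96.200 − 68.70 = 27.50 t C/yr.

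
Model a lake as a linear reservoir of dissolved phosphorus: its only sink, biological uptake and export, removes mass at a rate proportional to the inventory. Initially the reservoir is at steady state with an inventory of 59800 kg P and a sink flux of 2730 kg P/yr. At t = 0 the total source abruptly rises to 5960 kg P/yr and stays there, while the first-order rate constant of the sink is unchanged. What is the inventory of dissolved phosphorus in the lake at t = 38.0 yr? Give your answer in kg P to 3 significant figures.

The sink rate constant is k = F₀/M₀ = 2730/59800 = 0.04565 yr⁻¹.
Solving dM/dt = F₁ − kM with M(0) = M₀ gives M(t) = F₁/k + (M₀ − F₁/k)·e^(−kt).
F₁/k = 5960/0.04565 = 130550 kg P; kt = 0.04565 × 38.0 = 1.735, e^(−kt) = 0.1764.
M(38.0) = 130550 + (59800 − 130550) × 0.1764 = 130550 − 12480 = 118070 kg P.

118000 kg P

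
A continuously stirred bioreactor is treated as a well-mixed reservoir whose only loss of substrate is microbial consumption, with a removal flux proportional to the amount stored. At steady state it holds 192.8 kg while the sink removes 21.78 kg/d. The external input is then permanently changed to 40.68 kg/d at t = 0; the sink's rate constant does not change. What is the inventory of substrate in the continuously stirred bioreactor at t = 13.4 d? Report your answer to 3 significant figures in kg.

The sink rate constant is k = F₀/M₀ = 21.78/192.8 = 0.1130 d⁻¹.
Solving dM/dt = F₁ − kM with M(0) = M₀ gives M(t) = F₁/k + (M₀ − F₁/k)·e^(−kt).
F₁/k = 40.68/0.1130 = 360.11 kg; kt = 0.1130 × 13.4 = 1.514, e^(−kt) = 0.2201.
M(13.4) = 360.11 + (192.8 − 360.11) × 0.2201 = 360.11 − 36.82 = 323.28 kg.

323 kg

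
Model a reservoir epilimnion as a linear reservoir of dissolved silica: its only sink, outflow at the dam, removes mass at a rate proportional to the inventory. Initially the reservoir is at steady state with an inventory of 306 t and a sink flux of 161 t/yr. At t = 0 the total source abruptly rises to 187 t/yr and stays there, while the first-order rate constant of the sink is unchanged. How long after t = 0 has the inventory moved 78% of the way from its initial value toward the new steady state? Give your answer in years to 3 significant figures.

2.88 yr

τ = M₀/F₀ = 306/161 = 1.901 yr.
The remaining gap fraction is e^(−t/τ); 78% covered ⇒ e^(−t/τ) = 0.220.
t = −τ ln(0.220) = 1.901 × 1.514 = 2.878 yr.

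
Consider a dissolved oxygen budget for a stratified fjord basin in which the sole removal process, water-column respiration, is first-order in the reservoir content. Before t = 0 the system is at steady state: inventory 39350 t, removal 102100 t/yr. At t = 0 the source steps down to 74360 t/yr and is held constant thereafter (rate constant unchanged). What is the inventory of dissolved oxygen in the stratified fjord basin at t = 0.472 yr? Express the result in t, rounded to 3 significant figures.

τ = M₀/F₀ = 39350/102100 = 0.3854 yr; rate constant k = 1/τ.
New steady state M_∞ = F₁/k = F₁·τ = 74360 × 0.3854 = 28659 t.
M(t) = M_∞ + (M₀ − M_∞)·e^(−t/τ); t/τ = 0.472/0.3854 = 1.225, so e^(−t/τ) = 0.2939.
M(t) = 28659 + 10690 × 0.2939 = 31800 t.

31800 t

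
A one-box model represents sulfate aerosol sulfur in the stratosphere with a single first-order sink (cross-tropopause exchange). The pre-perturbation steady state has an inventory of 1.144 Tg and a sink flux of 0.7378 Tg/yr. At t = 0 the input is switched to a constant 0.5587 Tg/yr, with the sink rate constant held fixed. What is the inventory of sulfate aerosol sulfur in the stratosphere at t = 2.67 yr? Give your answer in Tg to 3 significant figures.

0.916 Tg

τ = M₀/F₀ = 1.144/0.7378 = 1.551 yr; rate constant k = 1/τ.
New steady state M_∞ = F₁/k = F₁·τ = 0.5587 × 1.551 = 0.86630 Tg.
M(t) = M_∞ + (M₀ − M_∞)·e^(−t/τ); t/τ = 2.67/1.551 = 1.722, so e^(−t/τ) = 0.1787.
M(t) = 0.86630 + 0.2777 × 0.1787 = 0.91593 Tg.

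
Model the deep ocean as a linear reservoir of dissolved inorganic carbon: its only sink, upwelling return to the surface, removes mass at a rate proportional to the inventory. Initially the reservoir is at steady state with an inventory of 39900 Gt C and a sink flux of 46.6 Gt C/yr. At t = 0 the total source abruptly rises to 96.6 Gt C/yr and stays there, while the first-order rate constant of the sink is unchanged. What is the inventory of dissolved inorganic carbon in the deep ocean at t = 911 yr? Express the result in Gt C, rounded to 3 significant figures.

67900 Gt C

The sink rate constant is k = F₀/M₀ = 46.6/39900 = 0.001168 yr⁻¹.
Solving dM/dt = F₁ − kM with M(0) = M₀ gives M(t) = F₁/k + (M₀ − F₁/k)·e^(−kt).
F₁/k = 96.6/0.001168 = 82711 Gt C; kt = 0.001168 × 911 = 1.064, e^(−kt) = 0.3451.
M(911) = 82711 + (39900 − 82711) × 0.3451 = 82711 − 14770 = 67938 Gt C.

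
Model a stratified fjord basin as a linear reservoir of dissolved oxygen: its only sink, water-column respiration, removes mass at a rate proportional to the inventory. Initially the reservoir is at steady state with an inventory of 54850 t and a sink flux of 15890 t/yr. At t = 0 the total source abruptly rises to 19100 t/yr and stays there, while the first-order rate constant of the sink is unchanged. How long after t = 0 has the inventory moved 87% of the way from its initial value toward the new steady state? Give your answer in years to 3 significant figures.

τ = M₀/F₀ = 54850/15890 = 3.452 yr.
The remaining gap fraction is e^(−t/τ); 87% covered ⇒ e^(−t/τ) = 0.130.
t = −τ ln(0.130) = 3.452 × 2.040 = 7.043 yr.

7.04 yr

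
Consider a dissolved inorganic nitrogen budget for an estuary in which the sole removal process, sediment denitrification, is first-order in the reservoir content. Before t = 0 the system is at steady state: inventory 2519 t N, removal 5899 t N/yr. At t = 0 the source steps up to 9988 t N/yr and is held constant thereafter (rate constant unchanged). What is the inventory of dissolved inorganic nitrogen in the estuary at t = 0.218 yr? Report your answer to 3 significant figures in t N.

τ = M₀/F₀ = 2519/5899 = 0.4270 yr; rate constant k = 1/τ.
New steady state M_∞ = F₁/k = F₁·τ = 9988 × 0.4270 = 4265.1 t N.
M(t) = M_∞ + (M₀ − M_∞)·e^(−t/τ); t/τ = 0.218/0.4270 = 0.5105, so e^(−t/τ) = 0.6002.
M(t) = 4265.1 − 1746 × 0.6002 = 3217.1 t N.

3220 t N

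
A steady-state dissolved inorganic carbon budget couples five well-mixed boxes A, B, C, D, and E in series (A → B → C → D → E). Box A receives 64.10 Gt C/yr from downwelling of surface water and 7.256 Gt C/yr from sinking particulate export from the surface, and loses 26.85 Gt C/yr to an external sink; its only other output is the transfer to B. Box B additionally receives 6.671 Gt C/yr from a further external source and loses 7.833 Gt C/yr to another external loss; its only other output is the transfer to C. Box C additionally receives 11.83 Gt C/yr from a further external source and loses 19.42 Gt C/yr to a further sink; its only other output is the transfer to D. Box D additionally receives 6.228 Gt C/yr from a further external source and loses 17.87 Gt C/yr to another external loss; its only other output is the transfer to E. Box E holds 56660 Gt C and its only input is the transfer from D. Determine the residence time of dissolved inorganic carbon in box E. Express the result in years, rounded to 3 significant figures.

Box A: F(A→B) = (64.10 + 7.256) − 26.85 = 44.506 Gt C/yr.
Box B: F(B→C) = (44.506 + 6.671) − 7.833 = 43.344 Gt C/yr.
Box C: F(C→D) = (43.344 + 11.83) − 19.42 = 35.754 Gt C/yr.
Box D: F(D→E) = (35.754 + 6.228) − 17.87 = 24.112 Gt C/yr.
Box E throughput = its input = 24.112 Gt C/yr; τ = 56660 / 24.112 = 2350 yr.

2350 yr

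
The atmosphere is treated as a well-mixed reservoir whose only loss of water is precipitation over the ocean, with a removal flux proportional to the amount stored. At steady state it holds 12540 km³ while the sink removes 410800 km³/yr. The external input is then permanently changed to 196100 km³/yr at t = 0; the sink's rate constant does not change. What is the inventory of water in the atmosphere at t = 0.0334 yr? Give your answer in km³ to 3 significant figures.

Residence time τ = M₀/F₀ = 0.03053 yr. The eventual steady state is M_∞ = M₀·(F₁/F₀) = 12540 × 196100/410800 = 5986.1 km³.
The anomaly ΔM(t) = M(t) − M_∞ decays as ΔM₀·e^(−t/τ) with ΔM₀ = 12540 − 5986.1 = 6554 km³.
At t = 0.0334 yr, e^(−t/τ) = e^(−1.094) = 0.3348, so ΔM = 2194 km³ and M = 5986.1 + 2194 = 8180.5 km³.

8180 km³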